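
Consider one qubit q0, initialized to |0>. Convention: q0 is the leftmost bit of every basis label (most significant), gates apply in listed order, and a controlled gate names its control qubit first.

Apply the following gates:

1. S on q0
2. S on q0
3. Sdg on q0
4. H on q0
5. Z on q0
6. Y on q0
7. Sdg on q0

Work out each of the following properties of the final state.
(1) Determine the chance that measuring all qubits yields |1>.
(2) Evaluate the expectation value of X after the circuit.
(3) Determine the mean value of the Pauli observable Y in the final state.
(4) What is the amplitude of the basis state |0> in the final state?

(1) Outcome |1> occurs with probability 1/2.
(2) The observable X averages to 0.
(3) The expectation value of Y is -1.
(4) The amplitude on |0> is sqrt(2)*I/2.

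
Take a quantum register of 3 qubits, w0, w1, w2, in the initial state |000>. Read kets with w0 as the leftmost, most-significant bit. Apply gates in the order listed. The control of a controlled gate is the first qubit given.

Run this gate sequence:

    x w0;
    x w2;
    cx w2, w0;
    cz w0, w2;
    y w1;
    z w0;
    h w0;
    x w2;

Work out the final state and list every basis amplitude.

The resulting statevector has amplitude sqrt(2)*I/2 on |010>, sqrt(2)*I/2 on |110>, and 0 on every other basis state.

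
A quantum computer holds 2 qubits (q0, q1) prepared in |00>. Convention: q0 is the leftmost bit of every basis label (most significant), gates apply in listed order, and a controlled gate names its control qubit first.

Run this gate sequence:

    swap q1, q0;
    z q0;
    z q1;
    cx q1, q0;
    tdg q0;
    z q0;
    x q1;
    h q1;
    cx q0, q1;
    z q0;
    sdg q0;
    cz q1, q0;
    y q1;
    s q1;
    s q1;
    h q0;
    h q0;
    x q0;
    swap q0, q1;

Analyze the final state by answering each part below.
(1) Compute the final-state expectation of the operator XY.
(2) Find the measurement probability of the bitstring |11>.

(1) The expectation value of XY is 0.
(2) Outcome |11> occurs with probability 1/2.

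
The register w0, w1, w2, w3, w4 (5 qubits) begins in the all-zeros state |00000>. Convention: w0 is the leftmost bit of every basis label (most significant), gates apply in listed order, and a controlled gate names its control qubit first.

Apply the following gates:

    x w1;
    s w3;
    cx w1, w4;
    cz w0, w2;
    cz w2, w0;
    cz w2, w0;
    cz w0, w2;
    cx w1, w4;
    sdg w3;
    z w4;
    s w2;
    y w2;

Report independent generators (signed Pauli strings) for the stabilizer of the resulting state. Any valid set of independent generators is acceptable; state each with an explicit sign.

The final state is stabilized by the group generated by +ZIIII, -IZIII, -IIZII, +IIIZI, +IIIIZ; other independent generating sets are equally valid. Key observation: gates 2-9 undo each other exactly, leaving only the rest of the circuit to track.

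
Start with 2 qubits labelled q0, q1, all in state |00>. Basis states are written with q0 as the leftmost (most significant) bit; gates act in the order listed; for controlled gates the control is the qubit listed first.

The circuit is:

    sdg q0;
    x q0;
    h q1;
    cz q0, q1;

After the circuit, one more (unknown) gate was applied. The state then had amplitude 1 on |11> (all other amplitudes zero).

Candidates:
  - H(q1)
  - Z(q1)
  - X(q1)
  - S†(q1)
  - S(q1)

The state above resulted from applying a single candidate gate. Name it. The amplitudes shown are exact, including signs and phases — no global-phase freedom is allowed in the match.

The unique candidate consistent with the amplitudes is H(q1).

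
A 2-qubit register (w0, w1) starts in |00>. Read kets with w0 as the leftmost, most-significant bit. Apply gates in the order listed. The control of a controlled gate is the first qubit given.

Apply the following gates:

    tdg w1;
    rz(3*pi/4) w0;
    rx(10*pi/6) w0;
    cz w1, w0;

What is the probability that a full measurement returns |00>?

A full measurement returns |00> with probability 3/4.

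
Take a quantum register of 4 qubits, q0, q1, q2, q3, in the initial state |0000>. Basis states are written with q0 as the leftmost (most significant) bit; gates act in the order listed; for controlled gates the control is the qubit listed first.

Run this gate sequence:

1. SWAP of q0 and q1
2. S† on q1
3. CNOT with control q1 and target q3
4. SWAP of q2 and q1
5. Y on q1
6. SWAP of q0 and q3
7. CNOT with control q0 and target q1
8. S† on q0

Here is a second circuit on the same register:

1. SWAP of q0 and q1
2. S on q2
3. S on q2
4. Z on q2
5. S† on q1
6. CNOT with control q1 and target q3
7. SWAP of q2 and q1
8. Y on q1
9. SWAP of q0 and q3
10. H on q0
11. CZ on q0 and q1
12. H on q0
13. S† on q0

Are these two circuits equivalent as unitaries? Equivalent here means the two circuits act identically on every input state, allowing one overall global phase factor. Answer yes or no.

No, they are not equivalent — no single phase factor reconciles the two unitaries.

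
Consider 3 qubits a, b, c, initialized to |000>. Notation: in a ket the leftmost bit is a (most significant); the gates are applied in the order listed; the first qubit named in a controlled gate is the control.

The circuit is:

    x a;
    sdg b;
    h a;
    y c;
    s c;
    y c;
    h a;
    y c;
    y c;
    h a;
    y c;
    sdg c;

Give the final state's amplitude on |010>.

The final state's coefficient on |010> equals 0. Key observation: gates 5-12 undo each other exactly, leaving only the rest of the circuit to track.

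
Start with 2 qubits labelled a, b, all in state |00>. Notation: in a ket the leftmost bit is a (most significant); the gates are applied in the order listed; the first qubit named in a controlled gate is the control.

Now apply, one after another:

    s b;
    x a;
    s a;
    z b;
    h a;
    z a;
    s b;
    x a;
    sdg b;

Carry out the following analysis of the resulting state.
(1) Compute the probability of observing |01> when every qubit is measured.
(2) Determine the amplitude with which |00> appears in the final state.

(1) The probability of measuring |01> is 0.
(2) The amplitude on |00> is sqrt(2)*I/2.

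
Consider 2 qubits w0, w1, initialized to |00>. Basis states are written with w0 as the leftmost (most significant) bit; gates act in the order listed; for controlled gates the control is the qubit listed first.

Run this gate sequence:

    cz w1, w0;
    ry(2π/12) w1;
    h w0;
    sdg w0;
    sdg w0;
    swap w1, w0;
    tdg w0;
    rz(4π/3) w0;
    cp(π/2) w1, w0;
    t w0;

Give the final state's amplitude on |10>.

|10> carries amplitude (-1 + sqrt(3))*exp(2*I*pi/3)/4 in the final state.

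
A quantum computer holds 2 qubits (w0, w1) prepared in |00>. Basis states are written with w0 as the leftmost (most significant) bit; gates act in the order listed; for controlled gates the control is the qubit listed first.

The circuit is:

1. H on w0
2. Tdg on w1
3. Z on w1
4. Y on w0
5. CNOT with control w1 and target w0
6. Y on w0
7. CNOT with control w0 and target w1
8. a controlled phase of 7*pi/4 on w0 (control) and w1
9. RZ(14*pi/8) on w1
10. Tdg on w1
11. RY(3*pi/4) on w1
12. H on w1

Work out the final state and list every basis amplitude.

The final amplitudes are (-sqrt(sqrt(2) + 2) - sqrt(2 - sqrt(2)))*exp(I*pi/8)/4 on |00>, (-sqrt(2 - sqrt(2)) + sqrt(sqrt(2) + 2))*exp(I*pi/8)/4 on |01>, (-sqrt(sqrt(2) + 2) + sqrt(2 - sqrt(2)))*exp(3*I*pi/8)/4 on |10>, (-sqrt(sqrt(2) + 2) - sqrt(2 - sqrt(2)))*exp(3*I*pi/8)/4 on |11>.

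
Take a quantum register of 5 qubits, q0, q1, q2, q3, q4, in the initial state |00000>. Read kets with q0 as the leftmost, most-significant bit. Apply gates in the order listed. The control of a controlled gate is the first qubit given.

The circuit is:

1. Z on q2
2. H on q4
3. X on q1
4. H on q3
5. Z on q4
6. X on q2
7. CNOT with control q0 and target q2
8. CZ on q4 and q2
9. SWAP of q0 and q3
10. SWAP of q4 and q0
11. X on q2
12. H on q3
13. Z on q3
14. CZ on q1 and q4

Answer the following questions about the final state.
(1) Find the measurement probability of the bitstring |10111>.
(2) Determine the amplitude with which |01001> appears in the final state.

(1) A full measurement returns |10111> with probability 0.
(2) |01001> carries amplitude -sqrt(2)/4 in the final state.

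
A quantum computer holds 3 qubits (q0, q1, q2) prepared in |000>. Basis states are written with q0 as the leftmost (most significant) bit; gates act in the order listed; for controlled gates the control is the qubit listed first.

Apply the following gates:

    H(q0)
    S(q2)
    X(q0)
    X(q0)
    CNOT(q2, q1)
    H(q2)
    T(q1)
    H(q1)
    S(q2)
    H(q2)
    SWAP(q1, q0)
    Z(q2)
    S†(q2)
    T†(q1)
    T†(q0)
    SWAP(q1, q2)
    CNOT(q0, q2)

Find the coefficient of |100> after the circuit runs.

The amplitude on |100> is 1/4 - I/4.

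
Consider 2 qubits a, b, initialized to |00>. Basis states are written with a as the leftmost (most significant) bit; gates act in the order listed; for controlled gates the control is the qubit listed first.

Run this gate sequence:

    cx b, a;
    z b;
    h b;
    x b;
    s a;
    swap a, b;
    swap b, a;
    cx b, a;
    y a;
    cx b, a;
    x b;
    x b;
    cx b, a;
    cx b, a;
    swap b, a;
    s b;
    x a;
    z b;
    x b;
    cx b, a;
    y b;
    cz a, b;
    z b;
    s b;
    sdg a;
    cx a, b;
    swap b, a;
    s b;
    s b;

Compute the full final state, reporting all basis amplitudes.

The resulting statevector has amplitude 0 on |00>, -sqrt(2)*I/2 on |01>, -sqrt(2)/2 on |10>, 0 on |11>. Key observation: gates 10-13 undo each other exactly, leaving only the rest of the circuit to track.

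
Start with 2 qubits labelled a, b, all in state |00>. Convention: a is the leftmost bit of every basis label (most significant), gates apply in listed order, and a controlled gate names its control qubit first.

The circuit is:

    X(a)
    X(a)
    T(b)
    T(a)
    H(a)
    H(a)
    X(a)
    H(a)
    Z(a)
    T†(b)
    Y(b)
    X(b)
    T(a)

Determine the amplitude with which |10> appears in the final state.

The final state's coefficient on |10> equals sqrt(2)*exp(3*I*pi/4)/2. Key observation: gates 6-9 undo each other exactly, leaving only the rest of the circuit to track.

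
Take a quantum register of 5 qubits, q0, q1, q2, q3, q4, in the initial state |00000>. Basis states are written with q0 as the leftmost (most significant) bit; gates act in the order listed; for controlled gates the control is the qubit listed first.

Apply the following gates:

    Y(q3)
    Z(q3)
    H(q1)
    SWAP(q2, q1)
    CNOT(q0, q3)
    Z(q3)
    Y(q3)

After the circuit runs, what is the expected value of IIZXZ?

The observable IIZXZ averages to 0.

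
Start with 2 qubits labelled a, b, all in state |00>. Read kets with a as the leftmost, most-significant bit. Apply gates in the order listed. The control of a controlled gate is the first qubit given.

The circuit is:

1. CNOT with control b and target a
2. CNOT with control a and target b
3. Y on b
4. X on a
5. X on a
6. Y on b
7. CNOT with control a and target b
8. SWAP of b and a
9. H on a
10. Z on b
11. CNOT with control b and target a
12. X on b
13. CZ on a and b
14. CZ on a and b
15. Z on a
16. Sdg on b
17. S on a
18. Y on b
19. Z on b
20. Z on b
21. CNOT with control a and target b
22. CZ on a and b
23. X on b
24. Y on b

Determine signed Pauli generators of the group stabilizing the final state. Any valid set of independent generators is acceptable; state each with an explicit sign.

The stabilizer group can be generated by -XY, +ZZ, among other valid generating sets. Key observation: steps 2-7 multiply out to the identity, so the circuit reduces to the remaining gates.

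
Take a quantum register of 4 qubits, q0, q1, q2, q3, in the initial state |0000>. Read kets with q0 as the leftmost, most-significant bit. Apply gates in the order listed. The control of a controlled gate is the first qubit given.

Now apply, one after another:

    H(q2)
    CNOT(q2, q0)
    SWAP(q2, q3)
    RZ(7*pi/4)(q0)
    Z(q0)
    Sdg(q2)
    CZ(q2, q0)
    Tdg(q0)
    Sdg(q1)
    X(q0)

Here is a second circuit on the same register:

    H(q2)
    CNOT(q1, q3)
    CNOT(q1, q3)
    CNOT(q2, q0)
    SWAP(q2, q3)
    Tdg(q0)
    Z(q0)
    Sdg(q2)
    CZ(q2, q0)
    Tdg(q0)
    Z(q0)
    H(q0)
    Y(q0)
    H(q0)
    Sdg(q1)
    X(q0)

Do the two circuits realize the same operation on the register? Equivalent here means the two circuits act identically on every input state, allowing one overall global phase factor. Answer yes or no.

No, they are not equivalent — no single phase factor reconciles the two unitaries.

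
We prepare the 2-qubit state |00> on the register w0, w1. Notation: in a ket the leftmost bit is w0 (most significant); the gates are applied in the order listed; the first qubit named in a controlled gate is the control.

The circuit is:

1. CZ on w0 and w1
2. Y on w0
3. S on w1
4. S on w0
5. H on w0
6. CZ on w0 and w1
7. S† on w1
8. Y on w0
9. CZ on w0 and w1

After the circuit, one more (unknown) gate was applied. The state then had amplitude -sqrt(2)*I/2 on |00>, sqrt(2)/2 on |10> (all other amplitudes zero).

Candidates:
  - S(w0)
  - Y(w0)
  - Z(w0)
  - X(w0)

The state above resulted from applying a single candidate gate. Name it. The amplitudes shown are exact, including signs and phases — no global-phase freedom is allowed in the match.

The unique candidate consistent with the amplitudes is S(w0).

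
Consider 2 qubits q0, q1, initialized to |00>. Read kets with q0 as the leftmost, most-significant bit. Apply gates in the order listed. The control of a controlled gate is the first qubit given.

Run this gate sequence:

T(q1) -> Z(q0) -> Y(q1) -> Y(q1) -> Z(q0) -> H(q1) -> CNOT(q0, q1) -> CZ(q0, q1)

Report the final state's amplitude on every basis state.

The final amplitudes are sqrt(2)/2 on |00>, sqrt(2)/2 on |01>, 0 on |10>, 0 on |11>.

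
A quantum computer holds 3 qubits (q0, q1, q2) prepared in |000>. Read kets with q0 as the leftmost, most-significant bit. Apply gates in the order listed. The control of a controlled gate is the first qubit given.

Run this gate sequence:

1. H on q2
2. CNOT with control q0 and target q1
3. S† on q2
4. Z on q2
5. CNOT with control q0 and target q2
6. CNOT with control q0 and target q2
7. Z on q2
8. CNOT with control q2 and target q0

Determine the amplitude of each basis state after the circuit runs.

After the circuit, the state carries amplitude sqrt(2)/2 on |000>, -sqrt(2)*I/2 on |101>, and 0 on every other basis state. Key observation: the block from step 4 through step 7 cancels to the identity and can be dropped.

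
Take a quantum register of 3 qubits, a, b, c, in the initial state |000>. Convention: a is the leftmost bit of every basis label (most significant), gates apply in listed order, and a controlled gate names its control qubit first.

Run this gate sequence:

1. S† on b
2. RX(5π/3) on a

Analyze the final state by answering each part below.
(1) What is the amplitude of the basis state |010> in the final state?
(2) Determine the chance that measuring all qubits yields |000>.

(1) The final state's coefficient on |010> equals 0.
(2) Outcome |000> occurs with probability 3/4.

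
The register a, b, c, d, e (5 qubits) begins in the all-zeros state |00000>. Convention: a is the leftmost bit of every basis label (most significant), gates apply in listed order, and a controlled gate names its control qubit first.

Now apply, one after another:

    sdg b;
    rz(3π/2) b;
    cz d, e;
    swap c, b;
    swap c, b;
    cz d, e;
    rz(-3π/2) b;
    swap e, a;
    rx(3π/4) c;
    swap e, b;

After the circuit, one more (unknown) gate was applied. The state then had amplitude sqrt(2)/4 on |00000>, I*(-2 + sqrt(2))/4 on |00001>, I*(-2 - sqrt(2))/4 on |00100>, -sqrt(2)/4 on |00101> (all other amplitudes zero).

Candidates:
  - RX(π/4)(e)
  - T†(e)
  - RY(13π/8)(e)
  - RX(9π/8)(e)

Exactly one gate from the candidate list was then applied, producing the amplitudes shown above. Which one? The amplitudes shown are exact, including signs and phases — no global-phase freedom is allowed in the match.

The applied gate was RX(π/4)(e). Key observation: the block from step 2 through step 7 cancels to the identity and can be dropped.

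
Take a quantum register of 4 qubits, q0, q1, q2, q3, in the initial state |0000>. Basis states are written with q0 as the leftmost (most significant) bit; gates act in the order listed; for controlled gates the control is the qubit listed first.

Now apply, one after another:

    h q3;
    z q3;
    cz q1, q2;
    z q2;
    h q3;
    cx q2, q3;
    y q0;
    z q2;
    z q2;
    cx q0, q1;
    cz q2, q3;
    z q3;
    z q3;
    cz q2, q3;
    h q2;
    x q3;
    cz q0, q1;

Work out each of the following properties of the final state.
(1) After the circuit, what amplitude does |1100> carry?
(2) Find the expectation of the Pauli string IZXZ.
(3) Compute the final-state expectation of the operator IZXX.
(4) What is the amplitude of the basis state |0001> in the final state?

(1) The amplitude on |1100> is -sqrt(2)*I/2. Key observation: gates 11-14 undo each other exactly, leaving only the rest of the circuit to track.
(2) The observable IZXZ averages to -1.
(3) The observable IZXX averages to 0.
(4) The amplitude on |0001> is 0.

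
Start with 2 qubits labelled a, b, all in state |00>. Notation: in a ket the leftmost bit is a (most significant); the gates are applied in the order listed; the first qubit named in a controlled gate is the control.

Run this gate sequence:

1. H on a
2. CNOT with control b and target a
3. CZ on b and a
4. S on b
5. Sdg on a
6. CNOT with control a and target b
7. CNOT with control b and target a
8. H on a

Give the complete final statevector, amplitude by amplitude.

The final amplitudes are 1/2 on |00>, -I/2 on |01>, 1/2 on |10>, -I/2 on |11>.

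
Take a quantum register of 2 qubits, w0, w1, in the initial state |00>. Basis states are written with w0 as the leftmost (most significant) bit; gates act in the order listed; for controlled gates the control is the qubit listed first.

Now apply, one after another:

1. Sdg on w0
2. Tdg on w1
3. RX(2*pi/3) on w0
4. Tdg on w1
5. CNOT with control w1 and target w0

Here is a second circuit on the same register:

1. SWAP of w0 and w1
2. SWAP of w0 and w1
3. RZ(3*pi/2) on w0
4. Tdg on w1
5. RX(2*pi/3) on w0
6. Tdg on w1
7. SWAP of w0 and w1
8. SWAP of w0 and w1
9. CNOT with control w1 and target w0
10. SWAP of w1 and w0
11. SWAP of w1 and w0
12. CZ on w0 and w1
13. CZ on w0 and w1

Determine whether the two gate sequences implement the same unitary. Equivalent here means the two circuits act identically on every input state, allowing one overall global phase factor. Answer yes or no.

Yes: on every input state the two circuits agree up to one overall phase factor.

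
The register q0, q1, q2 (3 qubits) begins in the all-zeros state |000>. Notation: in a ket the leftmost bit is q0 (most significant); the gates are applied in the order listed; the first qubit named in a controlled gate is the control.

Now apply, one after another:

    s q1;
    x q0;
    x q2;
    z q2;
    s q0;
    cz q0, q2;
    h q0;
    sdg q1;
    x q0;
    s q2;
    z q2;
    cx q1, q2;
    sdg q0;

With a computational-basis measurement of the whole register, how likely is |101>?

The probability of measuring |101> is 1/2.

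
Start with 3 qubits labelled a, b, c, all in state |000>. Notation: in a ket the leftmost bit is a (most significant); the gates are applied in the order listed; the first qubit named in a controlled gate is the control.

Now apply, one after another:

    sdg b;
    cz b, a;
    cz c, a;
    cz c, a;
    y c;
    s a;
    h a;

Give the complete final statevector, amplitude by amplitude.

The resulting statevector has amplitude sqrt(2)*I/2 on |001>, sqrt(2)*I/2 on |101>, and 0 on every other basis state.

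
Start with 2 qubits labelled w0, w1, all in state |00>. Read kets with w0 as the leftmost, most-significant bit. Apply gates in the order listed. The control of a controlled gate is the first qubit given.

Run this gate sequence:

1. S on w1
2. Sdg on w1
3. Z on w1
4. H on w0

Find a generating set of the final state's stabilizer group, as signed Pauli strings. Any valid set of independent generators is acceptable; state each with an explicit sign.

The final state is stabilized by the group generated by +XI, +IZ; other independent generating sets are equally valid. Key observation: gates 1-2 undo each other exactly, leaving only the rest of the circuit to track.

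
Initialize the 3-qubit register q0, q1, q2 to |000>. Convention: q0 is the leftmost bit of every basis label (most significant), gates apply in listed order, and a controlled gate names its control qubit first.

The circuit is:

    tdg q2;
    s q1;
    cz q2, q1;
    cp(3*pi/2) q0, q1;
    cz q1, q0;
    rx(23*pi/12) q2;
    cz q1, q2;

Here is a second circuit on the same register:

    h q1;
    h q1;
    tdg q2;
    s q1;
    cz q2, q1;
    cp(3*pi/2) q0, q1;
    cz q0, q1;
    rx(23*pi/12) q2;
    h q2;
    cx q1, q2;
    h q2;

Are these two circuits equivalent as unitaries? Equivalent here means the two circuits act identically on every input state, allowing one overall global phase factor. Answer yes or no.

Yes — the two circuits implement the same unitary up to a global phase.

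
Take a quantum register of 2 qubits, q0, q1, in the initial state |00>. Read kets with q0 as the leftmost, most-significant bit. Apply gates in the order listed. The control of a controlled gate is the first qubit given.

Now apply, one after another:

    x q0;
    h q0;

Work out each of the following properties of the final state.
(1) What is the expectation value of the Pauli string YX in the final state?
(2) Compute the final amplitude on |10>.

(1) The expectation value of YX is 0.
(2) The final state's coefficient on |10> equals -sqrt(2)/2.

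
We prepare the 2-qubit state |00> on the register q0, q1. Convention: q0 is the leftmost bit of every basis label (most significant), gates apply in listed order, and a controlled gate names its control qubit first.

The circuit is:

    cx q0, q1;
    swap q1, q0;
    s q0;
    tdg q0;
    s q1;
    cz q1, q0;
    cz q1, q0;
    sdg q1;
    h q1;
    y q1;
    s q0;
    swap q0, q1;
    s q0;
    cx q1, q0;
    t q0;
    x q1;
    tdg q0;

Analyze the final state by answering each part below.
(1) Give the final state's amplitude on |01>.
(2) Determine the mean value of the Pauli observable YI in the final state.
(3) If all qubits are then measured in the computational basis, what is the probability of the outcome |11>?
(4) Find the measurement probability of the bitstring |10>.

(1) |01> carries amplitude -sqrt(2)*I/2 in the final state. Key observation: the block from step 6 through step 7 cancels to the identity and can be dropped.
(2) The expectation value of YI is -1.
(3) A full measurement returns |11> with probability 1/2.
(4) Outcome |10> occurs with probability 0.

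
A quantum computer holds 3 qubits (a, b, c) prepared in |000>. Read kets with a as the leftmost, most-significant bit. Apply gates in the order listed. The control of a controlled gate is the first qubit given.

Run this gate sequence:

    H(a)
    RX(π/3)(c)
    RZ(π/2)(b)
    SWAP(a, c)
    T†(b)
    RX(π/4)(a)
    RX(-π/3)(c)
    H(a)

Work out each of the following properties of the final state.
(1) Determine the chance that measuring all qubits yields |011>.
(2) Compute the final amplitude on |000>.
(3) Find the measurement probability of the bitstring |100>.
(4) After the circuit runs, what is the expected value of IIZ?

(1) Outcome |011> occurs with probability 0.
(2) The amplitude on |000> is (-sqrt(2 - sqrt(2)) - I*sqrt(sqrt(2) + 2))*exp(I*pi/4)/4.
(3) The probability of measuring |100> is 1/4.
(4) The expectation value of IIZ is 0.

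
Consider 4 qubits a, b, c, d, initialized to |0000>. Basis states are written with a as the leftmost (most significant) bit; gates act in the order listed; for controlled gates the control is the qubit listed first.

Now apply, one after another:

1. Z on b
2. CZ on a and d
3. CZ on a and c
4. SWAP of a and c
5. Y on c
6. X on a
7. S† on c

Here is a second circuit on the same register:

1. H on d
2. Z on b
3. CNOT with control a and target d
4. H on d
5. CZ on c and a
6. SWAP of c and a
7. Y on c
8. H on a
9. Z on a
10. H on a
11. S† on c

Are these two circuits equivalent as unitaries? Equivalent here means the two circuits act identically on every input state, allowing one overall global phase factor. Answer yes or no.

Yes — the two circuits implement the same unitary up to a global phase.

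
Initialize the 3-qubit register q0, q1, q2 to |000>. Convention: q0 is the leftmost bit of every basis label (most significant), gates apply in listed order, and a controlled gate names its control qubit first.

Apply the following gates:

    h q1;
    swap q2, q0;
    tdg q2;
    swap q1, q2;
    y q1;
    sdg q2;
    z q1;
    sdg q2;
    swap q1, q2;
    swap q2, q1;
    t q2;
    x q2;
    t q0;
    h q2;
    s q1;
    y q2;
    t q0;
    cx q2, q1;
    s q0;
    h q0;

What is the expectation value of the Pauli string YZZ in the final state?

The observable YZZ averages to 0.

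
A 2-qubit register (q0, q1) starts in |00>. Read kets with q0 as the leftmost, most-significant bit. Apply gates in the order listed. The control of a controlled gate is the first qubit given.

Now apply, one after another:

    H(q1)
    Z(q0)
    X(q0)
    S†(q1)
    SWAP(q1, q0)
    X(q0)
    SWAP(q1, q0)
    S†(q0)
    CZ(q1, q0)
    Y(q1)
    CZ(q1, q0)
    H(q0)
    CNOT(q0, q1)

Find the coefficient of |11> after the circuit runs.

The final state's coefficient on |11> equals -1/2.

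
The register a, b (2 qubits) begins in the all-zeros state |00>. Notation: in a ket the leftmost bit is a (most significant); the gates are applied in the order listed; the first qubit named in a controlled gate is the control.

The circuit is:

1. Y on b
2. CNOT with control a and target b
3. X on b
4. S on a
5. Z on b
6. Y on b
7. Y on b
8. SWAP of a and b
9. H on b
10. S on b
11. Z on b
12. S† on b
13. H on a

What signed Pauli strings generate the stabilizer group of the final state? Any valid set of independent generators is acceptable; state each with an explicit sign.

The final state is stabilized by the group generated by +XI, -IX; other independent generating sets are equally valid.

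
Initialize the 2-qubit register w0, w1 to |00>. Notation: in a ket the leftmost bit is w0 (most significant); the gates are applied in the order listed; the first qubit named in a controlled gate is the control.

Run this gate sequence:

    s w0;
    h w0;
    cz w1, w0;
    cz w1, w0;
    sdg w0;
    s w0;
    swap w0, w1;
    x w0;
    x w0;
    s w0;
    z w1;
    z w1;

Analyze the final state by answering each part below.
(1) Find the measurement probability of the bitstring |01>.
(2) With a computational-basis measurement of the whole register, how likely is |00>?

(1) The probability of measuring |01> is 1/2. Key observation: steps 3-4 multiply out to the identity, so the circuit reduces to the remaining gates.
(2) The probability of measuring |00> is 1/2.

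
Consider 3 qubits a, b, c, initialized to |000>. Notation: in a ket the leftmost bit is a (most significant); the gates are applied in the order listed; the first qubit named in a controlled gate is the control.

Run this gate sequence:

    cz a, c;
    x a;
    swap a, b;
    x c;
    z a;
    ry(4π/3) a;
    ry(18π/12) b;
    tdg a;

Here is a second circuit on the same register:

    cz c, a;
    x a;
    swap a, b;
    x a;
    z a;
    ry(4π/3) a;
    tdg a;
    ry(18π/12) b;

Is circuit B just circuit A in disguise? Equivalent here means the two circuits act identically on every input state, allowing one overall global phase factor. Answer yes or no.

No: there is an input state on which the two circuits produce genuinely different outputs (not merely differing by a phase).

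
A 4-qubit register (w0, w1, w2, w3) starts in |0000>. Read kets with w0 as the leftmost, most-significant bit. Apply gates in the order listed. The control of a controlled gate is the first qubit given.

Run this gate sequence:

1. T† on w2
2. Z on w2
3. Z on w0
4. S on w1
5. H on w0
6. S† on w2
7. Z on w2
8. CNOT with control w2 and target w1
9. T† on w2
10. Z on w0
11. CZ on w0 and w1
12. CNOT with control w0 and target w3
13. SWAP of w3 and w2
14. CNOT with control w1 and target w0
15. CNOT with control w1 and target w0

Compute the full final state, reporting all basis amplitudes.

After the circuit, the state carries amplitude sqrt(2)/2 on |0000>, -sqrt(2)/2 on |1010>, and 0 on every other basis state. Key observation: gates 14-15 undo each other exactly, leaving only the rest of the circuit to track.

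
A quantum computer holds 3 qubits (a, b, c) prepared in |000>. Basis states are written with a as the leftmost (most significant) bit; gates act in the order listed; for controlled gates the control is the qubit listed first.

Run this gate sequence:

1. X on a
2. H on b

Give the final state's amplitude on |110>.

The final state's coefficient on |110> equals sqrt(2)/2.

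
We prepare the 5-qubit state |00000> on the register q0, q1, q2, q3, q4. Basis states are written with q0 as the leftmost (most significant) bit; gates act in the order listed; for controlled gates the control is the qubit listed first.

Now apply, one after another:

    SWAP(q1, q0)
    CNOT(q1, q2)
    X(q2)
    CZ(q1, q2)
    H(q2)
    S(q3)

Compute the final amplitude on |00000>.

The final state's coefficient on |00000> equals sqrt(2)/2.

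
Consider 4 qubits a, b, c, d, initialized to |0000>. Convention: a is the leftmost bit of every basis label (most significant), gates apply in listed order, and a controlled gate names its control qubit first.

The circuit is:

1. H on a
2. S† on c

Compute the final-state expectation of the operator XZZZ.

The observable XZZZ averages to 1.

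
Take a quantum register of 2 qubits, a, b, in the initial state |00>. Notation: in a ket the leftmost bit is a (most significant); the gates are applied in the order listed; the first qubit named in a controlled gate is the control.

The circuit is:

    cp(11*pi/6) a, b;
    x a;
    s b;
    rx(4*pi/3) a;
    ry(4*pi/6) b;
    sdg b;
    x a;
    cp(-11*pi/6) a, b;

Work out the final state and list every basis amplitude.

The final amplitudes are -1/4 on |00>, sqrt(3)*I/4 on |01>, -sqrt(3)*I/4 on |10>, -3*exp(I*pi/6)/4 on |11>.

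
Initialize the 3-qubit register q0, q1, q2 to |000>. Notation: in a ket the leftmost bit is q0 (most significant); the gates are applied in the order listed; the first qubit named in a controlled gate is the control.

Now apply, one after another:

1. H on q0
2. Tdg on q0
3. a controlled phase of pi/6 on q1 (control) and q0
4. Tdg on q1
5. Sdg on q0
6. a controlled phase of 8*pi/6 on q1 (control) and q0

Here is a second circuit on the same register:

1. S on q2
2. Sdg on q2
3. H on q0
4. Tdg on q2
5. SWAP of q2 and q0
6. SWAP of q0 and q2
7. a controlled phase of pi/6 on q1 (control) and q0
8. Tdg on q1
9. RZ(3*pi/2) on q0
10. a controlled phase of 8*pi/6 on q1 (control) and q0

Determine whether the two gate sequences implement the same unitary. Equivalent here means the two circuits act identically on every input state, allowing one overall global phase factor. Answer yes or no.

No, they are not equivalent — no single phase factor reconciles the two unitaries.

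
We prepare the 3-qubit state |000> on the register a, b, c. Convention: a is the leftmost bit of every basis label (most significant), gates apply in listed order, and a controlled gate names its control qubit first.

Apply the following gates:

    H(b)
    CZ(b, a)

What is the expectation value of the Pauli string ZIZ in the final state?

The observable ZIZ averages to 1.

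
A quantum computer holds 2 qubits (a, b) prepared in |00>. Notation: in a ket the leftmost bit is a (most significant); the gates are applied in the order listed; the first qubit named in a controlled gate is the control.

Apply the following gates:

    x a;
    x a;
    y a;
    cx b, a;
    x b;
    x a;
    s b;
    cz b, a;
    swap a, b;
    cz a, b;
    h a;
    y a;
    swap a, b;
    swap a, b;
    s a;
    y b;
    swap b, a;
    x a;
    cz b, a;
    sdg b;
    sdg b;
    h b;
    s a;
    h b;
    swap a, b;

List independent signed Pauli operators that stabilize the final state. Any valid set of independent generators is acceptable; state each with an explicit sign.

The final state is stabilized by the group generated by -YI, +IZ; other independent generating sets are equally valid.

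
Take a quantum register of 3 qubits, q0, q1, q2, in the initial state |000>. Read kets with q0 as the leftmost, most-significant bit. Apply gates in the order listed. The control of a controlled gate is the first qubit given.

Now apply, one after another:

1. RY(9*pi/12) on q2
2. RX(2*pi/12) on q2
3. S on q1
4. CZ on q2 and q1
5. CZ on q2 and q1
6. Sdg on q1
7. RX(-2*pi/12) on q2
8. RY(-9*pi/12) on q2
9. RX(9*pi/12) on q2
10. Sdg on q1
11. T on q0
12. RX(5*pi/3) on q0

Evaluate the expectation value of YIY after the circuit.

The expectation value of YIY is -sqrt(6)/4.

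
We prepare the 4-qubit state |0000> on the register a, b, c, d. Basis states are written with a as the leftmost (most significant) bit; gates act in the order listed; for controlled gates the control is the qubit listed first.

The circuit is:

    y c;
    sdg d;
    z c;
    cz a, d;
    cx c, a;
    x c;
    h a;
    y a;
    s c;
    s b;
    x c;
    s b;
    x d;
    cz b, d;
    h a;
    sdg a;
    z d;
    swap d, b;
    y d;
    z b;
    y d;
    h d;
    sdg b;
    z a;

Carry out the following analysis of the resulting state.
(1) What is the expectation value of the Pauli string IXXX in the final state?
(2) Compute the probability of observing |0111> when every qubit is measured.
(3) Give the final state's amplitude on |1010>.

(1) The observable IXXX averages to 0.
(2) The probability of measuring |0111> is 1/2.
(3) The final state's coefficient on |1010> equals 0.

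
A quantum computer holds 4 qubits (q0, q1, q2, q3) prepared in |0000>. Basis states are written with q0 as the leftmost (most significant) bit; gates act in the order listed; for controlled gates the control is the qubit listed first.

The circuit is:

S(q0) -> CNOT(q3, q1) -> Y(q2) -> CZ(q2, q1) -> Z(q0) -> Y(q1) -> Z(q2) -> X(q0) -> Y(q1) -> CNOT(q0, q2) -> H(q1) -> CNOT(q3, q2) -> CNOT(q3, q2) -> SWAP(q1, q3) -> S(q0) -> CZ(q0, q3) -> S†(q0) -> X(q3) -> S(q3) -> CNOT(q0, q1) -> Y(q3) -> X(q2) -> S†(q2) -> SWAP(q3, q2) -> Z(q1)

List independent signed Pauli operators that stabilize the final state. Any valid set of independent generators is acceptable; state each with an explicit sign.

The stabilizer group can be generated by -IIYI, -ZIII, -IZII, -IIIZ, among other valid generating sets. Key observation: the block from step 12 through step 13 cancels to the identity and can be dropped.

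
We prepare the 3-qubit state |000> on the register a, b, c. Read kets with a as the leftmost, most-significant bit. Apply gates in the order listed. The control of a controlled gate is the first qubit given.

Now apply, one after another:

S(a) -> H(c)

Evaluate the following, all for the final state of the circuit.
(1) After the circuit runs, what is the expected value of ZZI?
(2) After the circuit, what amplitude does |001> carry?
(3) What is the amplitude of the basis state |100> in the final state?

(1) The expectation value of ZZI is 1.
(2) The amplitude on |001> is sqrt(2)/2.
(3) |100> carries amplitude 0 in the final state.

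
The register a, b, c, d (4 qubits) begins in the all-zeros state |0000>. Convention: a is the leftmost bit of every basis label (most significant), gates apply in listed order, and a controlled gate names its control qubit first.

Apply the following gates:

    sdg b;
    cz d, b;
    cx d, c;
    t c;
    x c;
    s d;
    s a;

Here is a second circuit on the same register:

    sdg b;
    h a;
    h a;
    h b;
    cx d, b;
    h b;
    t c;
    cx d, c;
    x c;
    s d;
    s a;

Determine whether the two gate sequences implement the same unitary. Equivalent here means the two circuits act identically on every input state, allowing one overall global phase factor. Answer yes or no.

No, they are not equivalent — no single phase factor reconciles the two unitaries.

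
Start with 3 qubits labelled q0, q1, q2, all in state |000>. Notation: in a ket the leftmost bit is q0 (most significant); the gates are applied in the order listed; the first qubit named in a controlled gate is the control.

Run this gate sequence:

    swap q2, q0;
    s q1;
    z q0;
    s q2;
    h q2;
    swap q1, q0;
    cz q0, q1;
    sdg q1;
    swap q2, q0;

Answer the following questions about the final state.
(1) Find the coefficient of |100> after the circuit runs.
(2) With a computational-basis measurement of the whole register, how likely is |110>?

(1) The final state's coefficient on |100> equals sqrt(2)/2.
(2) The probability of measuring |110> is 0.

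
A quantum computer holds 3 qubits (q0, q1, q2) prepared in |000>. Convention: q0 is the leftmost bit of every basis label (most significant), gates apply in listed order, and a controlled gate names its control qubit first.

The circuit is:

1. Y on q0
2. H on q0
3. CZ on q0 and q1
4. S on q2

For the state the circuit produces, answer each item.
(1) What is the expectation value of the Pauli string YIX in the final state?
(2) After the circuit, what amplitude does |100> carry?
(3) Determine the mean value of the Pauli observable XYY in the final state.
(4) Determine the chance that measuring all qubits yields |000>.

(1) In the final state, YIX has expectation 0.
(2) The amplitude on |100> is -sqrt(2)*I/2.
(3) In the final state, XYY has expectation 0.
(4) The probability of measuring |000> is 1/2.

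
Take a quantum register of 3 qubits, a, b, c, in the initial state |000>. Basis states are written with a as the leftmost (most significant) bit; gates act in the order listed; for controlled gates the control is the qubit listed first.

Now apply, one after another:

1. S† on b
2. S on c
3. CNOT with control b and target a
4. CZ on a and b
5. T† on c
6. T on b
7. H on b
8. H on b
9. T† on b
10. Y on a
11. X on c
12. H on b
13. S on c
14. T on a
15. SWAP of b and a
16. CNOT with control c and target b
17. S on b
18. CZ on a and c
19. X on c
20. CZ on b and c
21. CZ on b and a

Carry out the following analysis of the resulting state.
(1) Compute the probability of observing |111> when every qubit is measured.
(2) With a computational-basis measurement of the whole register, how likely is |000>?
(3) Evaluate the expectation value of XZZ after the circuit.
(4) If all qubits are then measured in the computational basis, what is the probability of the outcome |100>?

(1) A full measurement returns |111> with probability 0. Key observation: steps 6-9 multiply out to the identity, so the circuit reduces to the remaining gates.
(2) The probability of measuring |000> is 1/2.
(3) In the final state, XZZ has expectation -1.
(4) A full measurement returns |100> with probability 1/2.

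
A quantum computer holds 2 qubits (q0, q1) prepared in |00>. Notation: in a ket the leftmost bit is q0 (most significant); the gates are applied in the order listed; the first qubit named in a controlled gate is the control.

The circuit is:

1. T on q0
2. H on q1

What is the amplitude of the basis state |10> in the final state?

The final state's coefficient on |10> equals 0.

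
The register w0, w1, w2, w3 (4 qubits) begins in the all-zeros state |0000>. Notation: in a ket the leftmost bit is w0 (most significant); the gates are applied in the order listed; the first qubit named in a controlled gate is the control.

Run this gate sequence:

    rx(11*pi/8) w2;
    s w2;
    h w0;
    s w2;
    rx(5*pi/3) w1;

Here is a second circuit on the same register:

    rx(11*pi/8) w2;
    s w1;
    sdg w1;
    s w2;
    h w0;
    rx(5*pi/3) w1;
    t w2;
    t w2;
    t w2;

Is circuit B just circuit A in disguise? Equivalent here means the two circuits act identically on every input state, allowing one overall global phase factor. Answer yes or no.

No — the two circuits implement different unitaries, even allowing a global phase.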